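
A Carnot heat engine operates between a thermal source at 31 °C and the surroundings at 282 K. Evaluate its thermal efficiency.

T_H = 31 °C → 31 + 273.15 = 304.15 K.
For a reversible engine, η = 1 − T_C/T_H = 1 − 282.00/304.15 = 0.0728.

η ≈ 0.0728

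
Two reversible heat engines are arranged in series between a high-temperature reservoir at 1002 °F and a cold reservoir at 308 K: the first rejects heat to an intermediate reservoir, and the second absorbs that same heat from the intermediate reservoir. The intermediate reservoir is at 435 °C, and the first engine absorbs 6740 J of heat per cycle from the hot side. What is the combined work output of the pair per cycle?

T_H = 1002 °F → (1002 − 32) × 5/9 = 538.89 °C = 812.04 K.
Two reversible stages in series are equivalent to a single Carnot engine between T_H and T_C, so η_total = 1 − T_C/T_H = 1 − 308.00/812.04 = 0.6207.
W_total = η_total · Q_H = 0.6207 × 6740 = 4180 J.

W_total ≈ 4180 J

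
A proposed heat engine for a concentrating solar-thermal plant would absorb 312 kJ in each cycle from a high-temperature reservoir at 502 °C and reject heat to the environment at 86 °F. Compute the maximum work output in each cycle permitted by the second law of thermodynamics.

W_max ≈ 190.0 kJ

T_H = 502 °C → 502 + 273.15 = 775.15 K.
T_C = 86 °F → (86 − 32) × 5/9 = 30.00 °C = 303.15 K.
The second-law ceiling is the Carnot efficiency, η_max = 1 − T_C/T_H = 1 − 303.15/775.15 = 0.6089.
W_max = η_max · Q_H = 0.6089 × 312 = 190.0 kJ.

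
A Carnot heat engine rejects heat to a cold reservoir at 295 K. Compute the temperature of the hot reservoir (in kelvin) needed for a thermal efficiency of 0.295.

T_H ≈ 418 K

From η = 1 − T_C/T_H, solving for T_H gives T_H = T_C/(1 − η) = 295.00/(1 − 0.295) = 418 K.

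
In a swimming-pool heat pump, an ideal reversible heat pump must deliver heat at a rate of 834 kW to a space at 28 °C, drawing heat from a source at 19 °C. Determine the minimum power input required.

Ẇ_in ≈ 24.9 kW

T_H = 28 °C → 28 + 273.15 = 301.15 K.
T_C = 19 °C → 19 + 273.15 = 292.15 K.
For a reversible heat pump, COP_HP = T_H/(T_H − T_C) = 301.15/9.00 = 33.4611.
W = Q_H/COP_HP = 834/33.4611 = 24.9 kW.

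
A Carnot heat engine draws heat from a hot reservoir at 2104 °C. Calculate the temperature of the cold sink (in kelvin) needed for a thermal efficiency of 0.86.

T_H = 2104 °C → 2104 + 273.15 = 2377.15 K.
From η = 1 − T_C/T_H, T_C = T_H·(1 − η) = 2377.15 × (1 − 0.86) = 333 K.

T_C ≈ 333 K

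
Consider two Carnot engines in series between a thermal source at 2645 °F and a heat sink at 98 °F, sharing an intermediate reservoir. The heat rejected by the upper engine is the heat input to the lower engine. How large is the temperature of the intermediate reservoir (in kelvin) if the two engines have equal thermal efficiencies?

T_H = 2645 °F → (2645 − 32) × 5/9 = 1451.67 °C = 1724.82 K.
T_C = 98 °F → (98 − 32) × 5/9 = 36.67 °C = 309.82 K.
Equal efficiencies require 1 − T_m/T_H = 1 − T_C/T_m, i.e. T_m/T_H = T_C/T_m, so T_m = √(T_H·T_C) = √(1724.82 × 309.82) = 731 K.

T_m ≈ 731 K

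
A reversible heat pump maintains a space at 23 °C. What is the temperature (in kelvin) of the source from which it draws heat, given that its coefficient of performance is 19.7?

T_H = 23 °C → 23 + 273.15 = 296.15 K.
COP_HP = T_H/(T_H − T_C) ⇒ T_C = T_H·(COP_HP − 1)/COP_HP = 296.15 × (19.7 − 1)/19.7 = 281.1 K.

T_C ≈ 281.1 K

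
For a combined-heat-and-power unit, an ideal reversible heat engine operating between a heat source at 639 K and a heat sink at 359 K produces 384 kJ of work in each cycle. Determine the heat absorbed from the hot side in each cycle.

Carnot efficiency: η = 1 − T_C/T_H = 1 − 359.00/639.00 = 0.4382.
Q_H = W/η = 384/0.4382 = 876 kJ.

Q_H ≈ 876 kJ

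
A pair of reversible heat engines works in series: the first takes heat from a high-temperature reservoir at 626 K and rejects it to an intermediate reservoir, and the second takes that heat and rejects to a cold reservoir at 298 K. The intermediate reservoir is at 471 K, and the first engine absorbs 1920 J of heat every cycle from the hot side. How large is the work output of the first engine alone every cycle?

First-stage efficiency η₁ = 1 − T_m/T_H = 1 − 471.00/626.00 = 0.2476.
W₁ = η₁·Q_H = 0.2476 × 1920 = 475 J.

W₁ ≈ 475 J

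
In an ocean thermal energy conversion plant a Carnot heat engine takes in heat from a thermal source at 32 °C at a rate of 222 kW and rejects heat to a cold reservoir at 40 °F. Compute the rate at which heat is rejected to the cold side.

T_H = 32 °C → 32 + 273.15 = 305.15 K.
T_C = 40 °F → (40 − 32) × 5/9 = 4.44 °C = 277.59 K.
Carnot efficiency: η = 1 − T_C/T_H = 1 − 277.59/305.15 = 0.0903.
For a reversible cycle Q_C/Q_H = T_C/T_H, so Q_C = 222 × 277.59/305.15 = 202 kW.

Q̇_C ≈ 202 kW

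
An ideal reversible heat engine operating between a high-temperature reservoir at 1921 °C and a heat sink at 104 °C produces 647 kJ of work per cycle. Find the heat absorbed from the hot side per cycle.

T_H = 1921 °C → 1921 + 273.15 = 2194.15 K.
T_C = 104 °C → 104 + 273.15 = 377.15 K.
The Carnot efficiency is η = 1 − T_C/T_H = 1 − 377.15/2194.15 = 0.8281.
Q_H = W/η = 647/0.8281 = 781.3 kJ.

Q_H ≈ 781.3 kJ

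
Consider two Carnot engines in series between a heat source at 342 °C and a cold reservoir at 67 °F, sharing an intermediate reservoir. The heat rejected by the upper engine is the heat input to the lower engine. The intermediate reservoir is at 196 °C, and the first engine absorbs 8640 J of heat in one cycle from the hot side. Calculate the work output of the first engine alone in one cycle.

W₁ ≈ 2050 J

T_H = 342 °C → 342 + 273.15 = 615.15 K.
T_C = 67 °F → (67 − 32) × 5/9 = 19.44 °C = 292.59 K.
T_m = 196 °C → 196 + 273.15 = 469.15 K.
First-stage efficiency η₁ = 1 − T_m/T_H = 1 − 469.15/615.15 = 0.2373.
W₁ = η₁·Q_H = 0.2373 × 8640 = 2050 J.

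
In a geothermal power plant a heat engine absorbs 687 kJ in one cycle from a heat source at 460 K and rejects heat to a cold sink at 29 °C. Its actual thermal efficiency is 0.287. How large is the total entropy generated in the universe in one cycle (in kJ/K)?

ΔS_univ ≈ 0.1277 kJ/K

T_C = 29 °C → 29 + 273.15 = 302.15 K.
W = η·Q_H = 0.287 × 687 = 197.2 kJ, so Q_C = Q_H − W = 489.8 kJ.
The hot reservoir loses entropy Q_H/T_H = 687/460.00 = 1.493 kJ/K; the cold reservoir gains Q_C/T_C = 489.8/302.15 = 1.621 kJ/K.
ΔS_univ = −Q_H/T_H + Q_C/T_C = 0.1277 kJ/K (> 0, since η = 0.287 < η_Carnot = 0.343).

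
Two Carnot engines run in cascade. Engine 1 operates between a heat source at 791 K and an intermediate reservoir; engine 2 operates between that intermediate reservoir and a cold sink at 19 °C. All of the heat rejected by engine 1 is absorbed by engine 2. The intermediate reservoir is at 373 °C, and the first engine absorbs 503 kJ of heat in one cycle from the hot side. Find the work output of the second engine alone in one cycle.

T_C = 19 °C → 19 + 273.15 = 292.15 K.
T_m = 373 °C → 373 + 273.15 = 646.15 K.
Heat entering the second stage: Q_m = Q_H·(T_m/T_H) = 503 × 646.15/791.00 = 410.9 kJ.
Second-stage efficiency η₂ = 1 − T_C/T_m = 1 − 292.15/646.15 = 0.5479, so W₂ = η₂·Q_m = 225.1 kJ.

W₂ ≈ 225.1 kJ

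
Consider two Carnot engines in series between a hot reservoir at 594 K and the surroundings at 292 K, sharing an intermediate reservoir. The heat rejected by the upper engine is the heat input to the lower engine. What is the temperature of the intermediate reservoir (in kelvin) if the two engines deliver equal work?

For reversible stages Q_m = Q_H·(T_m/T_H). Setting W₁ = Q_H(1 − T_m/T_H) equal to W₂ = Q_m(1 − T_C/T_m) = Q_H·(T_m − T_C)/T_H gives T_H − T_m = T_m − T_C, so T_m = (T_H + T_C)/2 = (594.00 + 292.00)/2 = 443.0 K.

T_m ≈ 443.0 K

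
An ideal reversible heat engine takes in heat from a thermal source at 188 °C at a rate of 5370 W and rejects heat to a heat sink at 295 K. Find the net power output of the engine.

Ẇ ≈ 1930 W

T_H = 188 °C → 188 + 273.15 = 461.15 K.
For a reversible engine, η = 1 − T_C/T_H = 1 − 295.00/461.15 = 0.3603.
W = η·Q_H = 0.3603 × 5370 = 1930 W.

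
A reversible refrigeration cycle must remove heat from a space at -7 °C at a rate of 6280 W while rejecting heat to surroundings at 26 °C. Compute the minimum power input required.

Ẇ_in ≈ 779 W

T_H = 26 °C → 26 + 273.15 = 299.15 K.
T_C = -7 °C → -7 + 273.15 = 266.15 K.
The reversible coefficient of performance is COP_R = T_C/(T_H − T_C) = 266.15/33.00 = 8.0652.
W = Q_C/COP_R = 6280/8.0652 = 779 W.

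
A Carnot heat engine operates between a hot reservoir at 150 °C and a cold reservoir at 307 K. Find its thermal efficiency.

T_H = 150 °C → 150 + 273.15 = 423.15 K.
Since the cycle is reversible, η = 1 − T_C/T_H = 1 − 307.00/423.15 = 0.274.

η ≈ 0.274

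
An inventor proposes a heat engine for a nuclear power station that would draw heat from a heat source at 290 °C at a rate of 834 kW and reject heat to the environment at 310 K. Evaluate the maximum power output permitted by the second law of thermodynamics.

Ẇ_max ≈ 375 kW

T_H = 290 °C → 290 + 273.15 = 563.15 K.
By the Carnot theorem, η_max = 1 − T_C/T_H = 1 − 310.00/563.15 = 0.4495.
W_max = η_max · Q_H = 0.4495 × 834 = 375 kW.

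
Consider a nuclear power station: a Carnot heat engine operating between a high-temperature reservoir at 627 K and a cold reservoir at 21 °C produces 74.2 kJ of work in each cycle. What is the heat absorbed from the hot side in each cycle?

Q_H ≈ 140 kJ

T_C = 21 °C → 21 + 273.15 = 294.15 K.
Since the cycle is reversible, η = 1 − T_C/T_H = 1 − 294.15/627.00 = 0.5309.
Q_H = W/η = 74.2/0.5309 = 140 kJ.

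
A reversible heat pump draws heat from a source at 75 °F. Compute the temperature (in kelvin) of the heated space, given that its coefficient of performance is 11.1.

T_H ≈ 326 K

T_C = 75 °F → (75 − 32) × 5/9 = 23.89 °C = 297.04 K.
COP_HP = T_H/(T_H − T_C) ⇒ T_H = T_C·COP_HP/(COP_HP − 1) = 297.04 × 11.1/(11.1 − 1) = 326 K.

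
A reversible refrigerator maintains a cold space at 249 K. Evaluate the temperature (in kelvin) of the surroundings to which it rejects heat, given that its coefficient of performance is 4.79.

T_H ≈ 301.0 K

COP_R = T_C/(T_H − T_C) ⇒ T_H = T_C·(1 + 1/COP_R) = 249.00 × (1 + 1/4.79) = 301.0 K.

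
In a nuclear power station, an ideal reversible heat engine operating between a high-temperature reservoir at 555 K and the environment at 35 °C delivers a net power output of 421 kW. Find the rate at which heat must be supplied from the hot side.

T_C = 35 °C → 35 + 273.15 = 308.15 K.
For a reversible engine, η = 1 − T_C/T_H = 1 − 308.15/555.00 = 0.4448.
Q_H = W/η = 421/0.4448 = 946.5 kW.

Q̇_H ≈ 946.5 kW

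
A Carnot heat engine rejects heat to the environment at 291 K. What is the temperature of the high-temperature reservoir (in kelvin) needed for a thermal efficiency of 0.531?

T_H ≈ 620.5 K

From η = 1 − T_C/T_H, solving for T_H gives T_H = T_C/(1 − η) = 291.00/(1 − 0.531) = 620.5 K.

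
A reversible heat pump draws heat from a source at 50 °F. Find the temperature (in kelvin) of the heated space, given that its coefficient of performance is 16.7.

T_H ≈ 301 K

T_C = 50 °F → (50 − 32) × 5/9 = 10.00 °C = 283.15 K.
COP_HP = T_H/(T_H − T_C) ⇒ T_H = T_C·COP_HP/(COP_HP − 1) = 283.15 × 16.7/(16.7 − 1) = 301 K.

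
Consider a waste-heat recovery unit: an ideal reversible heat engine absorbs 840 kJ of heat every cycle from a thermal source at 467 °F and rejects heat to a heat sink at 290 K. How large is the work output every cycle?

W ≈ 366.8 kJ

T_H = 467 °F → (467 − 32) × 5/9 = 241.67 °C = 514.82 K.
For a reversible engine, η = 1 − T_C/T_H = 1 − 290.00/514.82 = 0.4367.
W = η·Q_H = 0.4367 × 840 = 366.8 kJ.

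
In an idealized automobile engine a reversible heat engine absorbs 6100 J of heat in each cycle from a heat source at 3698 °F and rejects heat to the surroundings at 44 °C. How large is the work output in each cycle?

T_H = 3698 °F → (3698 − 32) × 5/9 = 2036.67 °C = 2309.82 K.
T_C = 44 °C → 44 + 273.15 = 317.15 K.
For a reversible engine, η = 1 − T_C/T_H = 1 − 317.15/2309.82 = 0.8627.
W = η·Q_H = 0.8627 × 6100 = 5260 J.

W ≈ 5260 J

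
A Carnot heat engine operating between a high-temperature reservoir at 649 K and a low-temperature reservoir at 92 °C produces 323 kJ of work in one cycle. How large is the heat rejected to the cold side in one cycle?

Q_C ≈ 416 kJ

T_C = 92 °C → 92 + 273.15 = 365.15 K.
The Carnot efficiency is η = 1 − T_C/T_H = 1 − 365.15/649.00 = 0.4374.
Since Q_C/Q_H = T_C/T_H and Q_H = W/η, Q_C = W·T_C/(T_H − T_C) = 323 × 365.15/283.85 = 416 kJ.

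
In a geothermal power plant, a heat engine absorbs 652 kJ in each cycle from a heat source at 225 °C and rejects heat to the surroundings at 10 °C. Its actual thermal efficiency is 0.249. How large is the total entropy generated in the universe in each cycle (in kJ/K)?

T_H = 225 °C → 225 + 273.15 = 498.15 K.
T_C = 10 °C → 10 + 273.15 = 283.15 K.
W = η·Q_H = 0.249 × 652 = 162.3 kJ, so Q_C = Q_H − W = 489.7 kJ.
Entropy balance on the reservoirs: −Q_H/T_H = -1.309 kJ/K, +Q_C/T_C = 1.729 kJ/K.
ΔS_univ = −Q_H/T_H + Q_C/T_C = 0.420 kJ/K (> 0, since η = 0.249 < η_Carnot = 0.432).

ΔS_univ ≈ 0.420 kJ/K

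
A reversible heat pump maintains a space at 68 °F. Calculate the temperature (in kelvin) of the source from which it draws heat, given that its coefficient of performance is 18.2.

T_H = 68 °F → (68 − 32) × 5/9 = 20.00 °C = 293.15 K.
COP_HP = T_H/(T_H − T_C) ⇒ T_C = T_H·(COP_HP − 1)/COP_HP = 293.15 × (18.2 − 1)/18.2 = 277.0 K.

T_C ≈ 277.0 K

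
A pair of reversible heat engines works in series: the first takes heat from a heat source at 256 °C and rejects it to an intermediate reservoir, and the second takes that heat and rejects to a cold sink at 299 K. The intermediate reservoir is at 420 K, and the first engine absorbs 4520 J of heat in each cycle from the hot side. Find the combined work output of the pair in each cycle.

T_H = 256 °C → 256 + 273.15 = 529.15 K.
Two reversible stages in series are equivalent to a single Carnot engine between T_H and T_C, so η_total = 1 − T_C/T_H = 1 − 299.00/529.15 = 0.4349.
W_total = η_total · Q_H = 0.4349 × 4520 = 1966 J.

W_total ≈ 1966 J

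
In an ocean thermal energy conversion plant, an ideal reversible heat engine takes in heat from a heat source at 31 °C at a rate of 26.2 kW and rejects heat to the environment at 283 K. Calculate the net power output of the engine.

T_H = 31 °C → 31 + 273.15 = 304.15 K.
The Carnot efficiency is η = 1 − T_C/T_H = 1 − 283.00/304.15 = 0.0695.
W = η·Q_H = 0.0695 × 26.2 = 1.82 kW.

Ẇ ≈ 1.82 kW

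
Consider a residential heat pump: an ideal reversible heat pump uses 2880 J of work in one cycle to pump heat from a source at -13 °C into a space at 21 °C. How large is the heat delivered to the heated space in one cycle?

Q_H ≈ 24900 J

T_H = 21 °C → 21 + 273.15 = 294.15 K.
T_C = -13 °C → -13 + 273.15 = 260.15 K.
Reversible heating COP: COP_HP = T_H/(T_H − T_C) = 294.15/34.00 = 8.6515.
Q_H = COP_HP · W = 8.6515 × 2880 = 24900 J.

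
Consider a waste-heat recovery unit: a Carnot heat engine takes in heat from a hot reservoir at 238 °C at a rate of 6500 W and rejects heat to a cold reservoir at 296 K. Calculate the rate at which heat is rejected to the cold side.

Q̇_C ≈ 3764 W

T_H = 238 °C → 238 + 273.15 = 511.15 K.
η_rev = 1 − T_C/T_H = 1 − 296.00/511.15 = 0.4209.
For a reversible cycle Q_C/Q_H = T_C/T_H, so Q_C = 6500 × 296.00/511.15 = 3764 W.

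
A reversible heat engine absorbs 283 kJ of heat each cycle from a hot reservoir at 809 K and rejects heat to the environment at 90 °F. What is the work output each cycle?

T_C = 90 °F → (90 − 32) × 5/9 = 32.22 °C = 305.37 K.
Carnot efficiency: η = 1 − T_C/T_H = 1 − 305.37/809.00 = 0.6225.
W = η·Q_H = 0.6225 × 283 = 176 kJ.

W ≈ 176 kJ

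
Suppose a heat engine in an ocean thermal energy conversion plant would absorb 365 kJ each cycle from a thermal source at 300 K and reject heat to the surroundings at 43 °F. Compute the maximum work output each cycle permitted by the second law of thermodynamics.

W_max ≈ 25.2 kJ

T_C = 43 °F → (43 − 32) × 5/9 = 6.11 °C = 279.26 K.
The upper bound on efficiency is η_max = 1 − T_C/T_H = 1 − 279.26/300.00 = 0.0691.
W_max = η_max · Q_H = 0.0691 × 365 = 25.2 kJ.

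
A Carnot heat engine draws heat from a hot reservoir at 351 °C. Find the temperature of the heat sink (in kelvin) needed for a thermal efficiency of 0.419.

T_H = 351 °C → 351 + 273.15 = 624.15 K.
From η = 1 − T_C/T_H, T_C = T_H·(1 − η) = 624.15 × (1 − 0.419) = 362.6 K.

T_C ≈ 362.6 K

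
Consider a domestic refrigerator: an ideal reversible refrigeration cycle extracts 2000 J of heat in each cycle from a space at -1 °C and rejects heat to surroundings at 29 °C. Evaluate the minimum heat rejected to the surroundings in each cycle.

T_H = 29 °C → 29 + 273.15 = 302.15 K.
T_C = -1 °C → -1 + 273.15 = 272.15 K.
For a reversible cycle Q_H/Q_C = T_H/T_C, so Q_H = Q_C·T_H/T_C = 2000 × 302.15/272.15 = 2220 J.

Q_H ≈ 2220 J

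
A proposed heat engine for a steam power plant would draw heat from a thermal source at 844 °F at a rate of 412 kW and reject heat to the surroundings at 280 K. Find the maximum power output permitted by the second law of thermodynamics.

Ẇ_max ≈ 252.7 kW

T_H = 844 °F → (844 − 32) × 5/9 = 451.11 °C = 724.26 K.
By the Carnot theorem, η_max = 1 − T_C/T_H = 1 − 280.00/724.26 = 0.6134.
W_max = η_max · Q_H = 0.6134 × 412 = 252.7 kW.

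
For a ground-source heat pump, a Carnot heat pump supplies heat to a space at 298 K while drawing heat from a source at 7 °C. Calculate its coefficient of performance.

T_C = 7 °C → 7 + 273.15 = 280.15 K.
For a reversible heat pump, COP_HP = T_H/(T_H − T_C) = 298.00/(298.00 − 280.15) = 16.7.

COP_HP ≈ 16.7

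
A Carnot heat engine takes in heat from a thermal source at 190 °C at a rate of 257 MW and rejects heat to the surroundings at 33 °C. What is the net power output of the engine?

Ẇ ≈ 87.12 MW

T_H = 190 °C → 190 + 273.15 = 463.15 K.
T_C = 33 °C → 33 + 273.15 = 306.15 K.
Carnot efficiency: η = 1 − T_C/T_H = 1 − 306.15/463.15 = 0.3390.
W = η·Q_H = 0.3390 × 257 = 87.12 MW.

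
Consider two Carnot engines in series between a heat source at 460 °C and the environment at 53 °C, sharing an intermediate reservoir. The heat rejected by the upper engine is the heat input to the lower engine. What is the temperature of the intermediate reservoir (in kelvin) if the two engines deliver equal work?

T_H = 460 °C → 460 + 273.15 = 733.15 K.
T_C = 53 °C → 53 + 273.15 = 326.15 K.
For reversible stages Q_m = Q_H·(T_m/T_H). Setting W₁ = Q_H(1 − T_m/T_H) equal to W₂ = Q_m(1 − T_C/T_m) = Q_H·(T_m − T_C)/T_H gives T_H − T_m = T_m − T_C, so T_m = (T_H + T_C)/2 = (733.15 + 326.15)/2 = 529.6 K.

T_m ≈ 529.6 K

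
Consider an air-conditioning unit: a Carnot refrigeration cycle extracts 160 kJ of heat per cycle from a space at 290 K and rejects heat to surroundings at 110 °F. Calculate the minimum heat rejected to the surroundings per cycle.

T_H = 110 °F → (110 − 32) × 5/9 = 43.33 °C = 316.48 K.
For a reversible cycle Q_H/Q_C = T_H/T_C, so Q_H = Q_C·T_H/T_C = 160 × 316.48/290.00 = 174.6 kJ.

Q_H ≈ 174.6 kJ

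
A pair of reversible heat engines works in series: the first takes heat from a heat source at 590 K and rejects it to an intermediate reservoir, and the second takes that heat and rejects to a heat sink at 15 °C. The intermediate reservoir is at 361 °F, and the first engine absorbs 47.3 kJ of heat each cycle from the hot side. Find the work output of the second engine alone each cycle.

T_C = 15 °C → 15 + 273.15 = 288.15 K.
T_m = 361 °F → (361 − 32) × 5/9 = 182.78 °C = 455.93 K.
Heat entering the second stage: Q_m = Q_H·(T_m/T_H) = 47.3 × 455.93/590.00 = 36.6 kJ.
Second-stage efficiency η₂ = 1 − T_C/T_m = 1 − 288.15/455.93 = 0.3680, so W₂ = η₂·Q_m = 13.5 kJ.

W₂ ≈ 13.5 kJ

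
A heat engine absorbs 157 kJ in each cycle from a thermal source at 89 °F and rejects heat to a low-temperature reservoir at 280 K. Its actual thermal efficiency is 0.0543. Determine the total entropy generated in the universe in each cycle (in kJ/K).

ΔS_univ ≈ 0.0152 kJ/K

T_H = 89 °F → (89 − 32) × 5/9 = 31.67 °C = 304.82 K.
W = η·Q_H = 0.0543 × 157 = 8.525 kJ, so Q_C = Q_H − W = 148.5 kJ.
The hot reservoir loses entropy Q_H/T_H = 157/304.82 = 0.5151 kJ/K; the cold reservoir gains Q_C/T_C = 148.5/280.00 = 0.5303 kJ/K.
ΔS_univ = −Q_H/T_H + Q_C/T_C = 0.0152 kJ/K (> 0, since η = 0.0543 < η_Carnot = 0.081).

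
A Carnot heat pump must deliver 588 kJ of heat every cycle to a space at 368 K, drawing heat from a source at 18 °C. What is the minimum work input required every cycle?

W_in ≈ 122.8 kJ

T_C = 18 °C → 18 + 273.15 = 291.15 K.
Reversible heating COP: COP_HP = T_H/(T_H − T_C) = 368.00/76.85 = 4.7885.
W = Q_H/COP_HP = 588/4.7885 = 122.8 kJ.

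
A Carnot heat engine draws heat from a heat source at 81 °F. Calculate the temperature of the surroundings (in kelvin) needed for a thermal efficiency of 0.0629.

T_H = 81 °F → (81 − 32) × 5/9 = 27.22 °C = 300.37 K.
From η = 1 − T_C/T_H, T_C = T_H·(1 − η) = 300.37 × (1 − 0.0629) = 281 K.

T_C ≈ 281 K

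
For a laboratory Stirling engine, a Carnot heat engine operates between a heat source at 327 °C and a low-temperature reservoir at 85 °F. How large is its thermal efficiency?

T_H = 327 °C → 327 + 273.15 = 600.15 K.
T_C = 85 °F → (85 − 32) × 5/9 = 29.44 °C = 302.59 K.
η_rev = 1 − T_C/T_H = 1 − 302.59/600.15 = 0.4958.

η ≈ 0.4958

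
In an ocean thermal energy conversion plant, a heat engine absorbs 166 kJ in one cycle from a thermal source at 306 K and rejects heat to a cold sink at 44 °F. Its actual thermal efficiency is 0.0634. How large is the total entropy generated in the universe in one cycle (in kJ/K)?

T_C = 44 °F → (44 − 32) × 5/9 = 6.67 °C = 279.82 K.
W = η·Q_H = 0.0634 × 166 = 10.52 kJ, so Q_C = Q_H − W = 155.5 kJ.
Entropy balance on the reservoirs: −Q_H/T_H = -0.5425 kJ/K, +Q_C/T_C = 0.5556 kJ/K.
ΔS_univ = −Q_H/T_H + Q_C/T_C = 0.0132 kJ/K (> 0, since η = 0.0634 < η_Carnot = 0.086).

ΔS_univ ≈ 0.0132 kJ/K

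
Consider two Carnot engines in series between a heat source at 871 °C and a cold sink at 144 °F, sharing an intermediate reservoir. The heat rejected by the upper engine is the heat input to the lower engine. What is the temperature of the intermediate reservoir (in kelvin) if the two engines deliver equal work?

T_m ≈ 739.8 K

T_H = 871 °C → 871 + 273.15 = 1144.15 K.
T_C = 144 °F → (144 − 32) × 5/9 = 62.22 °C = 335.37 K.
For reversible stages Q_m = Q_H·(T_m/T_H). Setting W₁ = Q_H(1 − T_m/T_H) equal to W₂ = Q_m(1 − T_C/T_m) = Q_H·(T_m − T_C)/T_H gives T_H − T_m = T_m − T_C, so T_m = (T_H + T_C)/2 = (1144.15 + 335.37)/2 = 739.8 K.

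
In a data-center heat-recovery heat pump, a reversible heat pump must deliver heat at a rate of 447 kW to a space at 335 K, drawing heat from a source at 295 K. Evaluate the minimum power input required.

For a reversible heat pump, COP_HP = T_H/(T_H − T_C) = 335.00/40.00 = 8.3750.
W = Q_H/COP_HP = 447/8.3750 = 53.37 kW.

Ẇ_in ≈ 53.37 kW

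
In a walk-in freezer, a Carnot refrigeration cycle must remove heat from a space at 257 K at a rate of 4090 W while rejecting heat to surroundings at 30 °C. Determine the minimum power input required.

Ẇ_in ≈ 734 W

T_H = 30 °C → 30 + 273.15 = 303.15 K.
The reversible coefficient of performance is COP_R = T_C/(T_H − T_C) = 257.00/46.15 = 5.5688.
W = Q_C/COP_R = 4090/5.5688 = 734 W.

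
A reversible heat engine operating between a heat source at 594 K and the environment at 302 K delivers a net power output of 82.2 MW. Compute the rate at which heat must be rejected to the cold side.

Q̇_C ≈ 85.0 MW

For a reversible engine, η = 1 − T_C/T_H = 1 − 302.00/594.00 = 0.4916.
Since Q_C/Q_H = T_C/T_H and Q_H = W/η, Q_C = W·T_C/(T_H − T_C) = 82.2 × 302.00/292.00 = 85.0 MW.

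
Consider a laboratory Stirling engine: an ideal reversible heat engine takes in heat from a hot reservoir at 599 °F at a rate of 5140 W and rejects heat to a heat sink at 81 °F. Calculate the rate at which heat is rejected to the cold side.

T_H = 599 °F → (599 − 32) × 5/9 = 315.00 °C = 588.15 K.
T_C = 81 °F → (81 − 32) × 5/9 = 27.22 °C = 300.37 K.
Since the cycle is reversible, η = 1 − T_C/T_H = 1 − 300.37/588.15 = 0.4893.
For a reversible cycle Q_C/Q_H = T_C/T_H, so Q_C = 5140 × 300.37/588.15 = 2630 W.

Q̇_C ≈ 2630 W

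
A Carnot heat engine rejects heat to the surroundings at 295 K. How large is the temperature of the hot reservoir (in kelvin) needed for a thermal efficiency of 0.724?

From η = 1 − T_C/T_H, solving for T_H gives T_H = T_C/(1 − η) = 295.00/(1 − 0.724) = 1070 K.

T_H ≈ 1070 K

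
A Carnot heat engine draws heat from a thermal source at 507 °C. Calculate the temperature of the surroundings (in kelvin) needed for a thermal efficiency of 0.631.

T_H = 507 °C → 507 + 273.15 = 780.15 K.
From η = 1 − T_C/T_H, T_C = T_H·(1 − η) = 780.15 × (1 − 0.631) = 287.9 K.

T_C ≈ 287.9 K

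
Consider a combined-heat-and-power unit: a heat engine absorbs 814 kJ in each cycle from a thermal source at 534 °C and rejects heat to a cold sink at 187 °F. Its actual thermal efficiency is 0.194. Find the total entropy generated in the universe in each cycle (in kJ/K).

T_H = 534 °C → 534 + 273.15 = 807.15 K.
T_C = 187 °F → (187 − 32) × 5/9 = 86.11 °C = 359.26 K.
W = η·Q_H = 0.194 × 814 = 157.9 kJ, so Q_C = Q_H − W = 656.1 kJ.
Reservoir entropy changes: ΔS_H = −Q_H/T_H = −814/807.15 = -1.008 kJ/K and ΔS_C = +Q_C/T_C = 656.1/359.26 = 1.826 kJ/K.
ΔS_univ = −Q_H/T_H + Q_C/T_C = 0.818 kJ/K (> 0, since η = 0.194 < η_Carnot = 0.555).

ΔS_univ ≈ 0.818 kJ/K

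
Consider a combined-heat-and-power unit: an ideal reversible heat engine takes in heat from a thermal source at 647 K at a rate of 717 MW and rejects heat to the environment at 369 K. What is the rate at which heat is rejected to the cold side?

Q̇_C ≈ 409 MW

For a reversible engine, η = 1 − T_C/T_H = 1 − 369.00/647.00 = 0.4297.
For a reversible cycle Q_C/Q_H = T_C/T_H, so Q_C = 717 × 369.00/647.00 = 409 MW.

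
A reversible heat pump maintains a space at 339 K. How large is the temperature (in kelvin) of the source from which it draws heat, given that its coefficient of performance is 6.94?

COP_HP = T_H/(T_H − T_C) ⇒ T_C = T_H·(COP_HP − 1)/COP_HP = 339.00 × (6.94 − 1)/6.94 = 290.2 K.

T_C ≈ 290.2 K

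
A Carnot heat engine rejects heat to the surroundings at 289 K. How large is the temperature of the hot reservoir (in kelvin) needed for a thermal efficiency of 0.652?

From η = 1 − T_C/T_H, solving for T_H gives T_H = T_C/(1 − η) = 289.00/(1 − 0.652) = 830 K.

T_H ≈ 830 K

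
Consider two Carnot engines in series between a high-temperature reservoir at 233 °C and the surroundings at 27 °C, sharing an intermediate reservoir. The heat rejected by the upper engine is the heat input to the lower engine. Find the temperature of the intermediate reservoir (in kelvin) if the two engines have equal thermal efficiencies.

T_m ≈ 390 K

T_H = 233 °C → 233 + 273.15 = 506.15 K.
T_C = 27 °C → 27 + 273.15 = 300.15 K.
Equal efficiencies require 1 − T_m/T_H = 1 − T_C/T_m, i.e. T_m/T_H = T_C/T_m, so T_m = √(T_H·T_C) = √(506.15 × 300.15) = 390 K.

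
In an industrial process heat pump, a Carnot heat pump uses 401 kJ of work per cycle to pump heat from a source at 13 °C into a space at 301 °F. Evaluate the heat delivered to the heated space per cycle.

T_H = 301 °F → (301 − 32) × 5/9 = 149.44 °C = 422.59 K.
T_C = 13 °C → 13 + 273.15 = 286.15 K.
COP_HP = T_H/(T_H − T_C) = 422.59/136.44 = 3.0972.
Q_H = COP_HP · W = 3.0972 × 401 = 1242 kJ.

Q_H ≈ 1242 kJ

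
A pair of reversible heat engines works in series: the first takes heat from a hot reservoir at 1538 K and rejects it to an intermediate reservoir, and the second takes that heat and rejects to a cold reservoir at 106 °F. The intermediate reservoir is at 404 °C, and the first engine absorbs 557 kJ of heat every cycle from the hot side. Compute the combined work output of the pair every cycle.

W_total ≈ 443 kJ

T_C = 106 °F → (106 − 32) × 5/9 = 41.11 °C = 314.26 K.
Two reversible stages in series are equivalent to a single Carnot engine between T_H and T_C, so η_total = 1 − T_C/T_H = 1 − 314.26/1538.00 = 0.7957.
W_total = η_total · Q_H = 0.7957 × 557 = 443 kJ.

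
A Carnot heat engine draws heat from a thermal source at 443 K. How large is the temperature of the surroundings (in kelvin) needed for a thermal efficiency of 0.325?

From η = 1 − T_C/T_H, T_C = T_H·(1 − η) = 443.00 × (1 − 0.325) = 299.0 K.

T_C ≈ 299.0 K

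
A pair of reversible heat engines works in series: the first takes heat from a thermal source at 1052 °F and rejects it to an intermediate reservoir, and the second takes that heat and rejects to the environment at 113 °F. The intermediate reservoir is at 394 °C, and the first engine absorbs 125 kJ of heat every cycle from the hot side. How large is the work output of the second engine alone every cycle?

W₂ ≈ 51.9 kJ

T_H = 1052 °F → (1052 − 32) × 5/9 = 566.67 °C = 839.82 K.
T_C = 113 °F → (113 − 32) × 5/9 = 45.00 °C = 318.15 K.
T_m = 394 °C → 394 + 273.15 = 667.15 K.
Heat entering the second stage: Q_m = Q_H·(T_m/T_H) = 125 × 667.15/839.82 = 99.3 kJ.
Second-stage efficiency η₂ = 1 − T_C/T_m = 1 − 318.15/667.15 = 0.5231, so W₂ = η₂·Q_m = 51.9 kJ.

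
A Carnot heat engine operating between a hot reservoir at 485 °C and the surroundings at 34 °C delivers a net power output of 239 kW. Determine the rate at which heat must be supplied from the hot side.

T_H = 485 °C → 485 + 273.15 = 758.15 K.
T_C = 34 °C → 34 + 273.15 = 307.15 K.
η_rev = 1 − T_C/T_H = 1 − 307.15/758.15 = 0.5949.
Q_H = W/η = 239/0.5949 = 402 kW.

Q̇_H ≈ 402 kW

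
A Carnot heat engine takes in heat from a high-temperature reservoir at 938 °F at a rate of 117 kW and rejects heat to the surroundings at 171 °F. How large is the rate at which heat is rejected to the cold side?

Q̇_C ≈ 52.8 kW

T_H = 938 °F → (938 − 32) × 5/9 = 503.33 °C = 776.48 K.
T_C = 171 °F → (171 − 32) × 5/9 = 77.22 °C = 350.37 K.
The Carnot efficiency is η = 1 − T_C/T_H = 1 − 350.37/776.48 = 0.5488.
For a reversible cycle Q_C/Q_H = T_C/T_H, so Q_C = 117 × 350.37/776.48 = 52.8 kW.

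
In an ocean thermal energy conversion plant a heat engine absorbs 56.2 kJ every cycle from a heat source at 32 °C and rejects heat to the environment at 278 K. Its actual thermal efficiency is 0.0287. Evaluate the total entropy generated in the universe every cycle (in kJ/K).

ΔS_univ ≈ 0.0122 kJ/K

T_H = 32 °C → 32 + 273.15 = 305.15 K.
W = η·Q_H = 0.0287 × 56.2 = 1.613 kJ, so Q_C = Q_H − W = 54.59 kJ.
Entropy balance on the reservoirs: −Q_H/T_H = -0.1842 kJ/K, +Q_C/T_C = 0.1964 kJ/K.
ΔS_univ = −Q_H/T_H + Q_C/T_C = 0.0122 kJ/K (> 0, since η = 0.0287 < η_Carnot = 0.089).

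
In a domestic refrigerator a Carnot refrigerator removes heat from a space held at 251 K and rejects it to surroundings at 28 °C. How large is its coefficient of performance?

T_H = 28 °C → 28 + 273.15 = 301.15 K.
COP_R = T_C/(T_H − T_C) = 251.00/(301.15 − 251.00) = 5.00.

COP_R ≈ 5.00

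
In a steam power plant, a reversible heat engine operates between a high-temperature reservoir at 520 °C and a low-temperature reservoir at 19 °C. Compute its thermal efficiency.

T_H = 520 °C → 520 + 273.15 = 793.15 K.
T_C = 19 °C → 19 + 273.15 = 292.15 K.
η_rev = 1 − T_C/T_H = 1 − 292.15/793.15 = 0.632.

η ≈ 0.632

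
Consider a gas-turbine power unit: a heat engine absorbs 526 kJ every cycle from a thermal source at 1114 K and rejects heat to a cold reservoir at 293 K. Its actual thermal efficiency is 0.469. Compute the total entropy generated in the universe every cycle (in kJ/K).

W = η·Q_H = 0.469 × 526 = 246.7 kJ, so Q_C = Q_H − W = 279.3 kJ.
Entropy balance on the reservoirs: −Q_H/T_H = -0.4722 kJ/K, +Q_C/T_C = 0.9533 kJ/K.
ΔS_univ = −Q_H/T_H + Q_C/T_C = 0.4811 kJ/K (> 0, since η = 0.469 < η_Carnot = 0.737).

ΔS_univ ≈ 0.4811 kJ/K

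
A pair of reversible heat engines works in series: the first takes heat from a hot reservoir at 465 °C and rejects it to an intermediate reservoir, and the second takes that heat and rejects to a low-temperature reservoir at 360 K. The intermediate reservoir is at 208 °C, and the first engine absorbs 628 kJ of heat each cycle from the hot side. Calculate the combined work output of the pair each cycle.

T_H = 465 °C → 465 + 273.15 = 738.15 K.
Two reversible stages in series are equivalent to a single Carnot engine between T_H and T_C, so η_total = 1 − T_C/T_H = 1 − 360.00/738.15 = 0.5123.
W_total = η_total · Q_H = 0.5123 × 628 = 321.7 kJ.

W_total ≈ 321.7 kJ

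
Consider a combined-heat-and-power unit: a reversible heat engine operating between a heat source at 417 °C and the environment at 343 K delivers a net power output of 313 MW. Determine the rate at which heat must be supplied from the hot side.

Q̇_H ≈ 622 MW

T_H = 417 °C → 417 + 273.15 = 690.15 K.
The Carnot efficiency is η = 1 − T_C/T_H = 1 − 343.00/690.15 = 0.5030.
Q_H = W/η = 313/0.5030 = 622 MW.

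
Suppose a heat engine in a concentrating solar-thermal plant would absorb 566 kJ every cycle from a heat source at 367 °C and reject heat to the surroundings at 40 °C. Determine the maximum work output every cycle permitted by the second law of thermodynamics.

T_H = 367 °C → 367 + 273.15 = 640.15 K.
T_C = 40 °C → 40 + 273.15 = 313.15 K.
The upper bound on efficiency is η_max = 1 − T_C/T_H = 1 − 313.15/640.15 = 0.5108.
W_max = η_max · Q_H = 0.5108 × 566 = 289 kJ.

W_max ≈ 289 kJ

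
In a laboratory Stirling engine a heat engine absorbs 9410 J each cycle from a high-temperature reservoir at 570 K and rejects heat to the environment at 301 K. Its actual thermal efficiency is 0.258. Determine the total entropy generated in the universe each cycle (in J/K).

W = η·Q_H = 0.258 × 9410 = 2428 J, so Q_C = Q_H − W = 6982 J.
Reservoir entropy changes: ΔS_H = −Q_H/T_H = −9410/570.00 = -16.51 J/K and ΔS_C = +Q_C/T_C = 6982/301.00 = 23.20 J/K.
ΔS_univ = −Q_H/T_H + Q_C/T_C = 6.69 J/K (> 0, since η = 0.258 < η_Carnot = 0.472).

ΔS_univ ≈ 6.69 J/K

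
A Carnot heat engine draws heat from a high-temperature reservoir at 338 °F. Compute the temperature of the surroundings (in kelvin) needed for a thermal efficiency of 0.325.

T_C ≈ 299 K

T_H = 338 °F → (338 − 32) × 5/9 = 170.00 °C = 443.15 K.
From η = 1 − T_C/T_H, T_C = T_H·(1 − η) = 443.15 × (1 − 0.325) = 299 K.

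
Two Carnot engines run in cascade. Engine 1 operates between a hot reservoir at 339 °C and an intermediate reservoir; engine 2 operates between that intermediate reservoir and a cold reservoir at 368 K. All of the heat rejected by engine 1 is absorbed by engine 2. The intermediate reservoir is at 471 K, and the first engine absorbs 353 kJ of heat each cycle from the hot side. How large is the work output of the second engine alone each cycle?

T_H = 339 °C → 339 + 273.15 = 612.15 K.
Heat entering the second stage: Q_m = Q_H·(T_m/T_H) = 353 × 471.00/612.15 = 272 kJ.
Second-stage efficiency η₂ = 1 − T_C/T_m = 1 − 368.00/471.00 = 0.2187, so W₂ = η₂·Q_m = 59.4 kJ.

W₂ ≈ 59.4 kJ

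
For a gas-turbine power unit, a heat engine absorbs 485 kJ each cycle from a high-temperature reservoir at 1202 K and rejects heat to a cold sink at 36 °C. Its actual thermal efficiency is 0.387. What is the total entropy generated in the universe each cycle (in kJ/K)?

ΔS_univ ≈ 0.5582 kJ/K

T_C = 36 °C → 36 + 273.15 = 309.15 K.
W = η·Q_H = 0.387 × 485 = 187.7 kJ, so Q_C = Q_H − W = 297.3 kJ.
Entropy balance on the reservoirs: −Q_H/T_H = -0.4035 kJ/K, +Q_C/T_C = 0.9617 kJ/K.
ΔS_univ = −Q_H/T_H + Q_C/T_C = 0.5582 kJ/K (> 0, since η = 0.387 < η_Carnot = 0.743).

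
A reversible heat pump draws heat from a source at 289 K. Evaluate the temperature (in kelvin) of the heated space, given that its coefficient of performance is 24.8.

T_H ≈ 301 K

COP_HP = T_H/(T_H − T_C) ⇒ T_H = T_C·COP_HP/(COP_HP − 1) = 289.00 × 24.8/(24.8 − 1) = 301 K.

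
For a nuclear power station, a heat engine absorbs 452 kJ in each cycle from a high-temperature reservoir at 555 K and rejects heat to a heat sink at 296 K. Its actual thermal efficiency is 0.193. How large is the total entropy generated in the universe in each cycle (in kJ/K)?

W = η·Q_H = 0.193 × 452 = 87.24 kJ, so Q_C = Q_H − W = 364.8 kJ.
The hot reservoir loses entropy Q_H/T_H = 452/555.00 = 0.8144 kJ/K; the cold reservoir gains Q_C/T_C = 364.8/296.00 = 1.232 kJ/K.
ΔS_univ = −Q_H/T_H + Q_C/T_C = 0.4179 kJ/K (> 0, since η = 0.193 < η_Carnot = 0.467).

ΔS_univ ≈ 0.4179 kJ/K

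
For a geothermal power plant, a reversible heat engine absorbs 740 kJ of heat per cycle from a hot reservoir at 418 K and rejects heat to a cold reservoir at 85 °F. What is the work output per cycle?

W ≈ 204.3 kJ

T_C = 85 °F → (85 − 32) × 5/9 = 29.44 °C = 302.59 K.
Since the cycle is reversible, η = 1 − T_C/T_H = 1 − 302.59/418.00 = 0.2761.
W = η·Q_H = 0.2761 × 740 = 204.3 kJ.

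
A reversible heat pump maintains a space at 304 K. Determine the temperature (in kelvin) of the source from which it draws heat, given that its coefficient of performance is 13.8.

COP_HP = T_H/(T_H − T_C) ⇒ T_C = T_H·(COP_HP − 1)/COP_HP = 304.00 × (13.8 − 1)/13.8 = 282.0 K.

T_C ≈ 282.0 K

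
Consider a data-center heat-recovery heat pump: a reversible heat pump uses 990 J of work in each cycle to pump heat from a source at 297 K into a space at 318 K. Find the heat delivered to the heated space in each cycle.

The Carnot heat-pump COP is COP_HP = T_H/(T_H − T_C) = 318.00/21.00 = 15.1429.
Q_H = COP_HP · W = 15.1429 × 990 = 14990 J.

Q_H ≈ 14990 J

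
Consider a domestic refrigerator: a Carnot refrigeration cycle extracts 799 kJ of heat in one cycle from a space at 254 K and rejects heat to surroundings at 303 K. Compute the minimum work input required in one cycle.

W_in ≈ 154 kJ

The reversible coefficient of performance is COP_R = T_C/(T_H − T_C) = 254.00/49.00 = 5.1837.
W = Q_C/COP_R = 799/5.1837 = 154 kJ.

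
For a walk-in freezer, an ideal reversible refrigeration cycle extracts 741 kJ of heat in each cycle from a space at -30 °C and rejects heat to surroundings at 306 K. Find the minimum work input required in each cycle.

T_C = -30 °C → -30 + 273.15 = 243.15 K.
COP_R = T_C/(T_H − T_C) = 243.15/62.85 = 3.8687.
W = Q_C/COP_R = 741/3.8687 = 192 kJ.

W_in ≈ 192 kJ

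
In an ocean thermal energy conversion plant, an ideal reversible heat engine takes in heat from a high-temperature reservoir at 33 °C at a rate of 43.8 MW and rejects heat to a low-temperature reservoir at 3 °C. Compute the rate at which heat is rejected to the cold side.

Q̇_C ≈ 39.5 MW

T_H = 33 °C → 33 + 273.15 = 306.15 K.
T_C = 3 °C → 3 + 273.15 = 276.15 K.
The Carnot efficiency is η = 1 − T_C/T_H = 1 − 276.15/306.15 = 0.0980.
For a reversible cycle Q_C/Q_H = T_C/T_H, so Q_C = 43.8 × 276.15/306.15 = 39.5 MW.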